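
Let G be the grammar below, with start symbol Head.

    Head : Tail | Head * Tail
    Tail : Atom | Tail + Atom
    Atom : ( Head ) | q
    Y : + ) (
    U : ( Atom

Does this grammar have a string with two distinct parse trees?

Only Head, Tail, Atom are reachable from Head; ignoring the rest: The grammar is stratified — Head handles '*' (left-recursive), Tail handles '+', Atom atoms. Each operator has a fixed associativity and precedence level, so every string has one parse.

Unambiguous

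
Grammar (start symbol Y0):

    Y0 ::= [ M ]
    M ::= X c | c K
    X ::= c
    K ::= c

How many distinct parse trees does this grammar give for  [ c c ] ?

2

Parse trees for [ c c ]:
  [Y0 [ [M [X c] c] ]]
  [Y0 [ [M c [K c]] ]]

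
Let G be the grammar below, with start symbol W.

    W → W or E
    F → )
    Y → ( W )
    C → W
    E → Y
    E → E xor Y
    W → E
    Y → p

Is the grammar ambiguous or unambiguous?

(F, C are unreachable from W, so their rules don't affect L(W).) This is a standard precedence ladder (W over E over Y), with each level left-recursive on its own operator ('or' at W, 'xor' at E). That structure is LR(1), hence unambiguous.

Unambiguous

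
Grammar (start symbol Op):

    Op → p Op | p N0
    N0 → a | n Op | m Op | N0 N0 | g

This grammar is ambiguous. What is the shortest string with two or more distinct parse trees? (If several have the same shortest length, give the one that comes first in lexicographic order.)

length 2: no string has ≥2 trees
length 3: no string has ≥2 trees
length 4: p a a a has 2 parse trees

Two derivations of p a a a:
  Op ⇒ p N0 ⇒ p N0 N0 ⇒ p a N0 ⇒ p a N0 N0 ⇒ p a a N0 ⇒ p a a a
  Op ⇒ p N0 ⇒ p N0 N0 ⇒ p N0 N0 N0 ⇒ p a N0 N0 ⇒ p a a N0 ⇒ p a a a

p a a a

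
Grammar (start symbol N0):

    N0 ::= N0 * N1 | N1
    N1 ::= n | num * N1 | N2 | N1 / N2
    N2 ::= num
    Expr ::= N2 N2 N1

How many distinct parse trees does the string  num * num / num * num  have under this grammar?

3

Parse trees for num * num / num * num:
  [N0 [N0 [N0 [N1 [N2 num]]] * [N1 [N1 [N2 num]] / [N2 num]]] * [N1 [N2 num]]]
  [N0 [N0 [N1 num * [N1 [N1 [N2 num]] / [N2 num]]]] * [N1 [N2 num]]]
  [N0 [N0 [N1 [N1 num * [N1 [N2 num]]] / [N2 num]]] * [N1 [N2 num]]]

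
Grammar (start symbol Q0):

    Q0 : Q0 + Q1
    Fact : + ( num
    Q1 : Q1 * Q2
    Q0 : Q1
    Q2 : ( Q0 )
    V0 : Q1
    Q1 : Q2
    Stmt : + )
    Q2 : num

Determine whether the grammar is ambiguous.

Unambiguous

(Stmt, Fact, V0 are unreachable from Q0, so their rules don't affect L(Q0).) Q0 → Q0 + Q1 | Q1  ;  Q1 → Q1 * Q2 | Q2  — a left-associative chain with Q2 at the bottom. Each string factors uniquely by precedence.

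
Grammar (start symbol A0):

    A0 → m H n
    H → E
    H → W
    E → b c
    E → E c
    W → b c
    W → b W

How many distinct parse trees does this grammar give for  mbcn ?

Parse trees for mbcn:
  [A0 m [H [E b c]] n]
  [A0 m [H [W b c]] n]

2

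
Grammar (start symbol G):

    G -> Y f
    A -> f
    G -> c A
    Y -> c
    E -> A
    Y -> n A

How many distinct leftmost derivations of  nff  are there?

1

Parse trees for nff:
  [G [Y n [A f]] f]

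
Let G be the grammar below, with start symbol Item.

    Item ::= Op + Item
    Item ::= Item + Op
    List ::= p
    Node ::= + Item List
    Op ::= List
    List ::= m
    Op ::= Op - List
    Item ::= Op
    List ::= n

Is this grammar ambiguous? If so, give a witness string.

Ambiguous

Witness: m + m

Derivation 1: Item ⇒ Op + Item ⇒ List + Item ⇒ m + Item ⇒ m + Op ⇒ m + List ⇒ m + m
Derivation 2: Item ⇒ Item + Op ⇒ Op + Op ⇒ List + Op ⇒ m + Op ⇒ m + List ⇒ m + m

Two distinct leftmost derivations for the same string.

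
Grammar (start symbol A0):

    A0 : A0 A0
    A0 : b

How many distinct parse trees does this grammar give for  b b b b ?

5

Parse trees for b b b b:
  [A0 [A0 b] [A0 [A0 b] [A0 [A0 b] [A0 b]]]]
  [A0 [A0 b] [A0 [A0 [A0 b] [A0 b]] [A0 b]]]
  [A0 [A0 [A0 b] [A0 b]] [A0 [A0 b] [A0 b]]]
  [A0 [A0 [A0 b] [A0 [A0 b] [A0 b]]] [A0 b]]
  [A0 [A0 [A0 [A0 b] [A0 b]] [A0 b]] [A0 b]]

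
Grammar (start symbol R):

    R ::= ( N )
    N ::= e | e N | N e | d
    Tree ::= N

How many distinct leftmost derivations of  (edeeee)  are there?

5

Parse trees for (edeeee):
  [R ( [N e [N [N [N [N [N d] e] e] e] e]] )]
  [R ( [N [N e [N [N [N [N d] e] e] e]] e] )]
  [R ( [N [N [N e [N [N [N d] e] e]] e] e] )]
  [R ( [N [N [N [N e [N [N d] e]] e] e] e] )]
  [R ( [N [N [N [N [N e [N d]] e] e] e] e] )]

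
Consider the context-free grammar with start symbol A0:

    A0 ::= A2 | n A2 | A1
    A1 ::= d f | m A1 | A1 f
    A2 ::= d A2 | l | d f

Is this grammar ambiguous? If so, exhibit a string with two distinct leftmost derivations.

Ambiguous

Witness: d f

Derivation 1: A0 ⇒ A2 ⇒ d f
Derivation 2: A0 ⇒ A1 ⇒ d f

Two distinct leftmost derivations for the same string.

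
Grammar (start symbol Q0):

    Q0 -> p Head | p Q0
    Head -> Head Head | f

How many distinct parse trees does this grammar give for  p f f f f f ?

14

Parse trees for p f f f f f (showing first 6 of 14):
  [Q0 p [Head [Head f] [Head [Head f] [Head [Head f] [Head [Head f] [Head f]]]]]]
  [Q0 p [Head [Head f] [Head [Head f] [Head [Head [Head f] [Head f]] [Head f]]]]]
  [Q0 p [Head [Head f] [Head [Head [Head f] [Head f]] [Head [Head f] [Head f]]]]]
  [Q0 p [Head [Head f] [Head [Head [Head f] [Head [Head f] [Head f]]] [Head f]]]]
  [Q0 p [Head [Head f] [Head [Head [Head [Head f] [Head f]] [Head f]] [Head f]]]]
  [Q0 p [Head [Head [Head f] [Head f]] [Head [Head f] [Head [Head f] [Head f]]]]]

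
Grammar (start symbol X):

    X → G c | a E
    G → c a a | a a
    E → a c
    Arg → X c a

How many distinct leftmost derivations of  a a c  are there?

Parse trees for a a c:
  [X [G a a] c]
  [X a [E a c]]

2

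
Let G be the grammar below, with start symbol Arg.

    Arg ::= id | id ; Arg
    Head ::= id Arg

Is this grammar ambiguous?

Unambiguous

Only Arg is reachable from Arg; ignoring the rest: The reachable grammar is A → atom sep A | atom. Each atom is followed by either the separator (recurse) or end-of-string (stop) — no choice point.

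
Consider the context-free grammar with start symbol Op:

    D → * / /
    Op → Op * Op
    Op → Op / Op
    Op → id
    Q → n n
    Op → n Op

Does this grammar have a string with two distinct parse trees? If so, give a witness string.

Witness: n id * id

Derivation 1: Op ⇒ Op * Op ⇒ n Op * Op ⇒ n id * Op ⇒ n id * id
Derivation 2: Op ⇒ n Op ⇒ n Op * Op ⇒ n id * Op ⇒ n id * id

Two distinct leftmost derivations for the same string.

Ambiguous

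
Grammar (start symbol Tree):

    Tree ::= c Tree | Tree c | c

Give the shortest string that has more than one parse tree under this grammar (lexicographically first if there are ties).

c c

length 1: no string has ≥2 trees
length 2: c c has 2 parse trees

Two derivations of c c:
  Tree ⇒ c Tree ⇒ c c
  Tree ⇒ Tree c ⇒ c c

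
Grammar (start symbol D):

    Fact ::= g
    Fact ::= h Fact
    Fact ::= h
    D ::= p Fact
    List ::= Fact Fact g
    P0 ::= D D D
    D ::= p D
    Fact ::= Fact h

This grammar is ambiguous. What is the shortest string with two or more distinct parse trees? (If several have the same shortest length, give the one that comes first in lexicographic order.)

length 2: no string has ≥2 trees
length 3: p h h has 2 parse trees

Two derivations of p h h:
  D ⇒ p Fact ⇒ p h Fact ⇒ p h h
  D ⇒ p Fact ⇒ p Fact h ⇒ p h h

p h h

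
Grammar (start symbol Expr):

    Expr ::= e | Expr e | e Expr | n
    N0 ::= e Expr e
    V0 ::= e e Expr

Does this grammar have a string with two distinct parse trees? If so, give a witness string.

Witness: e e

Derivation 1: Expr ⇒ Expr e ⇒ e e
Derivation 2: Expr ⇒ e Expr ⇒ e e

Two distinct leftmost derivations for the same string.

Ambiguous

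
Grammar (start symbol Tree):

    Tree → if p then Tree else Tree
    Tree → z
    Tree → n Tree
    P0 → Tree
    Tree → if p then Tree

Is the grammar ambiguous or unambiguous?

Ambiguous

Witness: if p then if p then z else z

Derivation 1: Tree ⇒ if p then Tree else Tree ⇒ if p then if p then Tree else Tree ⇒ if p then if p then z else Tree ⇒ if p then if p then z else z
Derivation 2: Tree ⇒ if p then Tree ⇒ if p then if p then Tree else Tree ⇒ if p then if p then z else Tree ⇒ if p then if p then z else z

Two distinct leftmost derivations for the same string.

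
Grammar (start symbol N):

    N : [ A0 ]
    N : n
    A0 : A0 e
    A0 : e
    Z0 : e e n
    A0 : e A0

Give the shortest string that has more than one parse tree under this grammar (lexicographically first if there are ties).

length 1: no string has ≥2 trees
length 3: no string has ≥2 trees
length 4: [ e e ] has 2 parse trees

Two derivations of [ e e ]:
  N ⇒ [ A0 ] ⇒ [ A0 e ] ⇒ [ e e ]
  N ⇒ [ A0 ] ⇒ [ e A0 ] ⇒ [ e e ]

[ e e ]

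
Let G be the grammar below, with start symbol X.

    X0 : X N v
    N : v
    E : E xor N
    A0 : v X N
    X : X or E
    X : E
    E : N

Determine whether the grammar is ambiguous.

Unambiguous

Only X, E, N are reachable from X; ignoring the rest: X → X or E | E  ;  E → E xor N | N  — a left-associative chain with N at the bottom. Each string factors uniquely by precedence.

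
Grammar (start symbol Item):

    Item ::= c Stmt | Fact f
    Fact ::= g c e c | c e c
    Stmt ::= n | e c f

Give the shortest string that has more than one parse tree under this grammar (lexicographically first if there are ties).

c e c f

length 2: no string has ≥2 trees
length 4: c e c f has 2 parse trees

Two derivations of c e c f:
  Item ⇒ c Stmt ⇒ c e c f
  Item ⇒ Fact f ⇒ c e c f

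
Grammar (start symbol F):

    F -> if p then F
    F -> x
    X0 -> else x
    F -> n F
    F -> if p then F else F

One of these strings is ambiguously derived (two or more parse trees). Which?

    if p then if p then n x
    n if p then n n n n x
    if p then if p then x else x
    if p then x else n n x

if p then if p then n x: 1 tree
n if p then n n n n x: 1 tree
if p then if p then x else x: 2 trees
if p then x else n n x: 1 tree

if p then if p then x else x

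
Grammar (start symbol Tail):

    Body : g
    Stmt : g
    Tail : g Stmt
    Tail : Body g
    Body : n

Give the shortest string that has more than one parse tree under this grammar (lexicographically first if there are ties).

length 2: g g has 2 parse trees

Two derivations of g g:
  Tail ⇒ g Stmt ⇒ g g
  Tail ⇒ Body g ⇒ g g

g g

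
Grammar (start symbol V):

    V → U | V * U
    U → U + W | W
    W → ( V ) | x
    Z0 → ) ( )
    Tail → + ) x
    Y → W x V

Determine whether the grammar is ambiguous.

(Z0, Tail, Y are unreachable from V, so their rules don't affect L(V).) This is a standard precedence ladder (V over U over W), with each level left-recursive on its own operator ('*' at V, '+' at U). That structure is LR(1), hence unambiguous.

Unambiguous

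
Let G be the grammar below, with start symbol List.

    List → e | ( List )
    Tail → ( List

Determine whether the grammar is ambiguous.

(Tail is unreachable from List, so its rules don't affect L(List).) L(List) is { openⁿ atom closeⁿ : n ≥ 0 }. The bracket depth fixes n, and the derivation is forced at every step.

Unambiguous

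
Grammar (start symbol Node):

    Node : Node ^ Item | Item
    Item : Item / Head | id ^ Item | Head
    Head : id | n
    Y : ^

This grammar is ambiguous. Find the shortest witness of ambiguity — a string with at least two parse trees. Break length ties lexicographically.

length 1: no string has ≥2 trees
length 3: id ^ id has 2 parse trees

Two derivations of id ^ id:
  Node ⇒ Node ^ Item ⇒ Item ^ Item ⇒ Head ^ Item ⇒ id ^ Item ⇒ id ^ Head ⇒ id ^ id
  Node ⇒ Item ⇒ id ^ Item ⇒ id ^ Head ⇒ id ^ id

id ^ id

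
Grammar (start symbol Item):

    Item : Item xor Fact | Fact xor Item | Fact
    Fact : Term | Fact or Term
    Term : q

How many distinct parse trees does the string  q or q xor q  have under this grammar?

Parse trees for q or q xor q:
  [Item [Item [Fact [Fact [Term q]] or [Term q]]] xor [Fact [Term q]]]
  [Item [Fact [Fact [Term q]] or [Term q]] xor [Item [Fact [Term q]]]]

2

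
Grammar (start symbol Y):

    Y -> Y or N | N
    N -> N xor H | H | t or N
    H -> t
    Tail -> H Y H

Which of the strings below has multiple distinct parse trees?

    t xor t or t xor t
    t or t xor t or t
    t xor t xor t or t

t xor t or t xor t: 1 tree
t or t xor t or t: 3 trees
t xor t xor t or t: 1 tree

t or t xor t or t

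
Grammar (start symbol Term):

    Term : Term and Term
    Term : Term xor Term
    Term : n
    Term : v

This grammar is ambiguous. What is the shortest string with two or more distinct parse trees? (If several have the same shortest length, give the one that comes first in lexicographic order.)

n and n and n

length 1: no string has ≥2 trees
length 3: no string has ≥2 trees
length 5: n and n and n has 2 parse trees

Two derivations of n and n and n:
  Term ⇒ Term and Term ⇒ Term and Term and Term ⇒ n and Term and Term ⇒ n and n and Term ⇒ n and n and n
  Term ⇒ Term and Term ⇒ n and Term ⇒ n and Term and Term ⇒ n and n and Term ⇒ n and n and n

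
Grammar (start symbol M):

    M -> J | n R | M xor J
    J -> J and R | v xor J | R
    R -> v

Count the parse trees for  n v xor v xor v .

Parse trees for n v xor v xor v:
  [M [M n [R v]] xor [J v xor [J [R v]]]]
  [M [M [M n [R v]] xor [J [R v]]] xor [J [R v]]]

2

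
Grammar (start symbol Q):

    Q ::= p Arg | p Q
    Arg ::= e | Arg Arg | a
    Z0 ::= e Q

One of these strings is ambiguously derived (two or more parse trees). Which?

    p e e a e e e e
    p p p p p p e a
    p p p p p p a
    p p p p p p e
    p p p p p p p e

p e e a e e e e

p e e a e e e e: 132 trees
p p p p p p e a: 1 tree
p p p p p p a: 1 tree
p p p p p p e: 1 tree
p p p p p p p e: 1 tree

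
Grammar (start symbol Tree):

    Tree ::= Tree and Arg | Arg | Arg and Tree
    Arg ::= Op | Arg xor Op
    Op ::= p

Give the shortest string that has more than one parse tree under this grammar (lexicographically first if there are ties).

p and p

length 1: no string has ≥2 trees
length 3: p and p has 2 parse trees

Two derivations of p and p:
  Tree ⇒ Tree and Arg ⇒ Arg and Arg ⇒ Op and Arg ⇒ p and Arg ⇒ p and Op ⇒ p and p
  Tree ⇒ Arg and Tree ⇒ Op and Tree ⇒ p and Tree ⇒ p and Arg ⇒ p and Op ⇒ p and p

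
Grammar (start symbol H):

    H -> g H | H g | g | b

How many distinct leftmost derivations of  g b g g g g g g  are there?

7

Parse trees for g b g g g g g g:
  [H g [H [H [H [H [H [H [H b] g] g] g] g] g] g]]
  [H [H g [H [H [H [H [H [H b] g] g] g] g] g]] g]
  [H [H [H g [H [H [H [H [H b] g] g] g] g]] g] g]
  [H [H [H [H g [H [H [H [H b] g] g] g]] g] g] g]
  [H [H [H [H [H g [H [H [H b] g] g]] g] g] g] g]
  [H [H [H [H [H [H g [H [H b] g]] g] g] g] g] g]
  [H [H [H [H [H [H [H g [H b]] g] g] g] g] g] g]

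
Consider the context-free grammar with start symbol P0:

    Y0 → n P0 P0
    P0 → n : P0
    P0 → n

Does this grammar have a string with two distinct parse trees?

(Y0 is unreachable from P0, so its rules don't affect L(P0).) The reachable grammar is A → atom sep A | atom. Each atom is followed by either the separator (recurse) or end-of-string (stop) — no choice point.

Unambiguous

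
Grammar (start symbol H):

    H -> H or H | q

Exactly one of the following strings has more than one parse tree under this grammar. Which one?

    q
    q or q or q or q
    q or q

q: 1 tree
q or q or q or q: 5 trees
q or q: 1 tree

q or q or q or q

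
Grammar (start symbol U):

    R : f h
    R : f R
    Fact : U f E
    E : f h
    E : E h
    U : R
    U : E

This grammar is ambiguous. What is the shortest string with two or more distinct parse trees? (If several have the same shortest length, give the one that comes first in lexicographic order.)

f h

length 2: f h has 2 parse trees

Two derivations of f h:
  U ⇒ R ⇒ f h
  U ⇒ E ⇒ f h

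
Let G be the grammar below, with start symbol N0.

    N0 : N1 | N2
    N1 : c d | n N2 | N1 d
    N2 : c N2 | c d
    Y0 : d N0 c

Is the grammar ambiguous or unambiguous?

Ambiguous

Witness: c d

Derivation 1: N0 ⇒ N1 ⇒ c d
Derivation 2: N0 ⇒ N2 ⇒ c d

Two distinct leftmost derivations for the same string.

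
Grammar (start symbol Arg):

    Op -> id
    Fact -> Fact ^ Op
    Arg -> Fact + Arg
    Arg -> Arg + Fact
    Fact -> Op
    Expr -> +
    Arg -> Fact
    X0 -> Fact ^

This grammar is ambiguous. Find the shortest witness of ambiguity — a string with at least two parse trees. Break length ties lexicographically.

id + id

length 1: no string has ≥2 trees
length 3: id + id has 2 parse trees

Two derivations of id + id:
  Arg ⇒ Fact + Arg ⇒ Op + Arg ⇒ id + Arg ⇒ id + Fact ⇒ id + Op ⇒ id + id
  Arg ⇒ Arg + Fact ⇒ Fact + Fact ⇒ Op + Fact ⇒ id + Fact ⇒ id + Op ⇒ id + id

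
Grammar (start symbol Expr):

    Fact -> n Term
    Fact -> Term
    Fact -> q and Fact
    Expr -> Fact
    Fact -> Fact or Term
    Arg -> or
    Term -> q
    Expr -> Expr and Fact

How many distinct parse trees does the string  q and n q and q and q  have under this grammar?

4

Parse trees for q and n q and q and q:
  [Expr [Expr [Fact q and [Fact n [Term q]]]] and [Fact q and [Fact [Term q]]]]
  [Expr [Expr [Expr [Fact [Term q]]] and [Fact n [Term q]]] and [Fact q and [Fact [Term q]]]]
  [Expr [Expr [Expr [Fact q and [Fact n [Term q]]]] and [Fact [Term q]]] and [Fact [Term q]]]
  [Expr [Expr [Expr [Expr [Fact [Term q]]] and [Fact n [Term q]]] and [Fact [Term q]]] and [Fact [Term q]]]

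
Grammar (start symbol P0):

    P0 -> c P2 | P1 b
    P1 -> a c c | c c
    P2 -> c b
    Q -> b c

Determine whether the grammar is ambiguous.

Ambiguous

Witness: c c b

Derivation 1: P0 ⇒ c P2 ⇒ c c b
Derivation 2: P0 ⇒ P1 b ⇒ c c b

Two distinct leftmost derivations for the same string.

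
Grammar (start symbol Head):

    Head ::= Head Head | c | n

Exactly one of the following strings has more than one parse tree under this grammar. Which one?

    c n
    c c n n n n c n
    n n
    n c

c c n n n n c n

c n: 1 tree
c c n n n n c n: 429 trees
n n: 1 tree
n c: 1 tree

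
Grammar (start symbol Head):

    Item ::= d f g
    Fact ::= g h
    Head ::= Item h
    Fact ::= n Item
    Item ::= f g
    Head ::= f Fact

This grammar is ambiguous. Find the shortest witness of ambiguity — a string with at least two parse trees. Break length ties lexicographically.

length 3: f g h has 2 parse trees

Two derivations of f g h:
  Head ⇒ Item h ⇒ f g h
  Head ⇒ f Fact ⇒ f g h

f g h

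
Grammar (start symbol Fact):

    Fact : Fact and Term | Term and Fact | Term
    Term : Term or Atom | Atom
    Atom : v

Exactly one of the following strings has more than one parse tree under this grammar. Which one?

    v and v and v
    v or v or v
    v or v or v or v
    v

v and v and v

v and v and v: 4 trees
v or v or v: 1 tree
v or v or v or v: 1 tree
v: 1 tree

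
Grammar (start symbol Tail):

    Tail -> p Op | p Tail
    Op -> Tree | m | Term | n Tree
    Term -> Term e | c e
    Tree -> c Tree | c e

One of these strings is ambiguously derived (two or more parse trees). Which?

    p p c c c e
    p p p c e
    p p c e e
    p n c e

p p p c e

p p c c c e: 1 tree
p p p c e: 2 trees
p p c e e: 1 tree
p n c e: 1 tree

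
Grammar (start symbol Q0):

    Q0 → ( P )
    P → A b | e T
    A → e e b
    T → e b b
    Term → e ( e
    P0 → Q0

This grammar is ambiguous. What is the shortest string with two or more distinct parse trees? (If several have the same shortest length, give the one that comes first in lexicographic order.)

( e e b b )

length 6: ( e e b b ) has 2 parse trees

Two derivations of ( e e b b ):
  Q0 ⇒ ( P ) ⇒ ( A b ) ⇒ ( e e b b )
  Q0 ⇒ ( P ) ⇒ ( e T ) ⇒ ( e e b b )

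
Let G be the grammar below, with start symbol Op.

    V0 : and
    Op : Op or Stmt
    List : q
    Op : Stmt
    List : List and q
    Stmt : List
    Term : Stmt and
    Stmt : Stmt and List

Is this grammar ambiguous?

Witness: q and q

Derivation 1: Op ⇒ Stmt ⇒ List ⇒ List and q ⇒ q and q
Derivation 2: Op ⇒ Stmt ⇒ Stmt and List ⇒ List and List ⇒ q and List ⇒ q and q

Two distinct leftmost derivations for the same string.

Ambiguous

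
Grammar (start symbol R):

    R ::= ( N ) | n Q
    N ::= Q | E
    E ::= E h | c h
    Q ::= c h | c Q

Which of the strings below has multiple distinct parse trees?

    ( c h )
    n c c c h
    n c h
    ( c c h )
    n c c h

( c h ): 2 trees
n c c c h: 1 tree
n c h: 1 tree
( c c h ): 1 tree
n c c h: 1 tree

( c h )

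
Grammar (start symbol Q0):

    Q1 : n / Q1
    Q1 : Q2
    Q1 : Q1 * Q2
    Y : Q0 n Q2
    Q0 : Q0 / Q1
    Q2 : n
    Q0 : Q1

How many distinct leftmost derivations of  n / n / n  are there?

4

Parse trees for n / n / n:
  [Q0 [Q0 [Q1 [Q2 n]]] / [Q1 n / [Q1 [Q2 n]]]]
  [Q0 [Q0 [Q0 [Q1 [Q2 n]]] / [Q1 [Q2 n]]] / [Q1 [Q2 n]]]
  [Q0 [Q0 [Q1 n / [Q1 [Q2 n]]]] / [Q1 [Q2 n]]]
  [Q0 [Q1 n / [Q1 n / [Q1 [Q2 n]]]]]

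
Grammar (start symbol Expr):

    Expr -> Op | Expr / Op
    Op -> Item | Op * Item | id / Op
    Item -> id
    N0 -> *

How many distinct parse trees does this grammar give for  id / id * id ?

3

Parse trees for id / id * id:
  [Expr [Op [Op id / [Op [Item id]]] * [Item id]]]
  [Expr [Op id / [Op [Op [Item id]] * [Item id]]]]
  [Expr [Expr [Op [Item id]]] / [Op [Op [Item id]] * [Item id]]]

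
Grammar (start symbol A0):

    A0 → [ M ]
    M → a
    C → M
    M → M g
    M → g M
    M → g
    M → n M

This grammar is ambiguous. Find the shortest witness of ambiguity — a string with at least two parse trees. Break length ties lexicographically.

[ g g ]

length 3: no string has ≥2 trees
length 4: [ g g ] has 2 parse trees

Two derivations of [ g g ]:
  A0 ⇒ [ M ] ⇒ [ M g ] ⇒ [ g g ]
  A0 ⇒ [ M ] ⇒ [ g M ] ⇒ [ g g ]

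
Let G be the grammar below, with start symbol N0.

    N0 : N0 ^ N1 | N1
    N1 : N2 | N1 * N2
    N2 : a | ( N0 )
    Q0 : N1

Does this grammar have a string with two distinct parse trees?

Unambiguous

(Q0 is unreachable from N0, so its rules don't affect L(N0).) This is a standard precedence ladder (N0 over N1 over N2), with each level left-recursive on its own operator ('^' at N0, '*' at N1). That structure is LR(1), hence unambiguous.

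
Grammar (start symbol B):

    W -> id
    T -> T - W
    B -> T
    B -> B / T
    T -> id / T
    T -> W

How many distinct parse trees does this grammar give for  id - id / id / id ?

2

Parse trees for id - id / id / id:
  [B [B [T [T [W id]] - [W id]]] / [T id / [T [W id]]]]
  [B [B [B [T [T [W id]] - [W id]]] / [T [W id]]] / [T [W id]]]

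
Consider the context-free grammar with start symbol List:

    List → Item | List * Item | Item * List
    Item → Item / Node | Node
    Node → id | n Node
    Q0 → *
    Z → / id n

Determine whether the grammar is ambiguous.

Ambiguous

Witness: id * id

Derivation 1: List ⇒ List * Item ⇒ Item * Item ⇒ Node * Item ⇒ id * Item ⇒ id * Node ⇒ id * id
Derivation 2: List ⇒ Item * List ⇒ Node * List ⇒ id * List ⇒ id * Item ⇒ id * Node ⇒ id * id

Two distinct leftmost derivations for the same string.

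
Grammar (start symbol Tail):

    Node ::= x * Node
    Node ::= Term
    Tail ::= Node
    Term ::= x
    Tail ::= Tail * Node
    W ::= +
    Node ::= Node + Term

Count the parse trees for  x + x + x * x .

1

Parse trees for x + x + x * x:
  [Tail [Tail [Node [Node [Node [Term x]] + [Term x]] + [Term x]]] * [Node [Term x]]]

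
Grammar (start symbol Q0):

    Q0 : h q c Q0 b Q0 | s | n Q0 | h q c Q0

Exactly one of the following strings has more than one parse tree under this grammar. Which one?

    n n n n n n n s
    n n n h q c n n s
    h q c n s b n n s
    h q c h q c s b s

n n n n n n n s: 1 tree
n n n h q c n n s: 1 tree
h q c n s b n n s: 1 tree
h q c h q c s b s: 2 trees

h q c h q c s b s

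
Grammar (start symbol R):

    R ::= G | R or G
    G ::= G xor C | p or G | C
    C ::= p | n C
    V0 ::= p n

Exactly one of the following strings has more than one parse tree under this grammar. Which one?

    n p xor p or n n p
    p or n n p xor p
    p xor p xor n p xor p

p or n n p xor p

n p xor p or n n p: 1 tree
p or n n p xor p: 3 trees
p xor p xor n p xor p: 1 tree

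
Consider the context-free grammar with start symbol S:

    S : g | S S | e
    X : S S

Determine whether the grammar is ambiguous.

Witness: e e e

Derivation 1: S ⇒ S S ⇒ S S S ⇒ e S S ⇒ e e S ⇒ e e e
Derivation 2: S ⇒ S S ⇒ e S ⇒ e S S ⇒ e e S ⇒ e e e

Two distinct leftmost derivations for the same string.

Ambiguous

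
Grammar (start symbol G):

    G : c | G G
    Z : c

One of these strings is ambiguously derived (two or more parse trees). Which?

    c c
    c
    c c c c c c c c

c c c c c c c c

c c: 1 tree
c: 1 tree
c c c c c c c c: 429 trees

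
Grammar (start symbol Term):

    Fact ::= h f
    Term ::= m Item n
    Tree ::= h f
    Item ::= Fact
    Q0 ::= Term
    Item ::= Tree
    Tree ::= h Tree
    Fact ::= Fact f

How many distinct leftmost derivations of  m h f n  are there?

Parse trees for m h f n:
  [Term m [Item [Fact h f]] n]
  [Term m [Item [Tree h f]] n]

2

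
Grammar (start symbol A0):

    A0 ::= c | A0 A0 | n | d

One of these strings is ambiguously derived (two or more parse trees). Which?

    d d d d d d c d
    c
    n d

d d d d d d c d

d d d d d d c d: 429 trees
c: 1 tree
n d: 1 tree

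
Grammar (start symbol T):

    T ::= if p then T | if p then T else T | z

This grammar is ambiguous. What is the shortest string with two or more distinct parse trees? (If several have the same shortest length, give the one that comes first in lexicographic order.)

if p then if p then z else z

length 1: no string has ≥2 trees
length 4: no string has ≥2 trees
length 6: no string has ≥2 trees
length 7: no string has ≥2 trees
length 9: if p then if p then z else z has 2 parse trees

Two derivations of if p then if p then z else z:
  T ⇒ if p then T ⇒ if p then if p then T else T ⇒ if p then if p then z else T ⇒ if p then if p then z else z
  T ⇒ if p then T else T ⇒ if p then if p then T else T ⇒ if p then if p then z else T ⇒ if p then if p then z else z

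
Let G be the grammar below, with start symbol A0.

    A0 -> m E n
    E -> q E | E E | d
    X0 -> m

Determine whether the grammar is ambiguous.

Witness: m d d d n

Derivation 1: A0 ⇒ m E n ⇒ m E E n ⇒ m E E E n ⇒ m d E E n ⇒ m d d E n ⇒ m d d d n
Derivation 2: A0 ⇒ m E n ⇒ m E E n ⇒ m d E n ⇒ m d E E n ⇒ m d d E n ⇒ m d d d n

Two distinct leftmost derivations for the same string.

Ambiguous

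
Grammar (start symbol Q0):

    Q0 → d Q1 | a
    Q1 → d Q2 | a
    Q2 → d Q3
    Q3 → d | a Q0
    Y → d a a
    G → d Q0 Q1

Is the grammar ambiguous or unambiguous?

(Y, G are unreachable from Q0, so their rules don't affect L(Q0).) Each reachable nonterminal has at most one production per leading terminal, and all productions are right-linear; the derivation is determined token-by-token.

Unambiguous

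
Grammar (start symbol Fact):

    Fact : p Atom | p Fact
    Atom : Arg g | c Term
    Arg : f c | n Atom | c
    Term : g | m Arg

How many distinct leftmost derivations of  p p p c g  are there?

Parse trees for p p p c g:
  [Fact p [Fact p [Fact p [Atom [Arg c] g]]]]
  [Fact p [Fact p [Fact p [Atom c [Term g]]]]]

2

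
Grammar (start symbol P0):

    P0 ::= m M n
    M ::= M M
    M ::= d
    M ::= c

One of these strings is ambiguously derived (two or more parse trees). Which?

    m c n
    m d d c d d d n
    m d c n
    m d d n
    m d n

m d d c d d d n

m c n: 1 tree
m d d c d d d n: 42 trees
m d c n: 1 tree
m d d n: 1 tree
m d n: 1 tree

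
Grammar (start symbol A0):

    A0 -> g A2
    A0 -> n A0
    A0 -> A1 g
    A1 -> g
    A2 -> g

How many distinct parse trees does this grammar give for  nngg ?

2

Parse trees for nngg:
  [A0 n [A0 n [A0 g [A2 g]]]]
  [A0 n [A0 n [A0 [A1 g] g]]]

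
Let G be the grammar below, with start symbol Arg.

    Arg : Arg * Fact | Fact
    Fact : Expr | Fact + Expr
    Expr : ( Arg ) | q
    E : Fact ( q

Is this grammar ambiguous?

Unambiguous

Only Arg, Fact, Expr are reachable from Arg; ignoring the rest: The grammar is stratified — Arg handles '*' (left-recursive), Fact handles '+', Expr atoms. Each operator has a fixed associativity and precedence level, so every string has one parse.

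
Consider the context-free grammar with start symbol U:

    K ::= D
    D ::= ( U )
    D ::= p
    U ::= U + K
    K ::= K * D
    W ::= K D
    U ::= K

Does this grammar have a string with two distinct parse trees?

Only U, K, D are reachable from U; ignoring the rest: U → U + K | K  ;  K → K * D | D  — a left-associative chain with D at the bottom. Each string factors uniquely by precedence.

Unambiguous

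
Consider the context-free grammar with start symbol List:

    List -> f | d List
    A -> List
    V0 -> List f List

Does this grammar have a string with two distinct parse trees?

(A, V0 are unreachable from List, so their rules don't affect L(List).) Restricted to the reachable nonterminals, every rule has the form A → t or A → t B, and no two rules for the same A share a first terminal. The grammar encodes a DFA — one run per string.

Unambiguous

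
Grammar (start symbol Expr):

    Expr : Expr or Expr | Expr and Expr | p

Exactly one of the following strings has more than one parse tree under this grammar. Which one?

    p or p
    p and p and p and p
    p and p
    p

p or p: 1 tree
p and p and p and p: 5 trees
p and p: 1 tree
p: 1 tree

p and p and p and p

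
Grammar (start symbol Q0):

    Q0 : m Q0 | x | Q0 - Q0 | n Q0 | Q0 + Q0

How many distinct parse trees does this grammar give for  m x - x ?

Parse trees for m x - x:
  [Q0 m [Q0 [Q0 x] - [Q0 x]]]
  [Q0 [Q0 m [Q0 x]] - [Q0 x]]

2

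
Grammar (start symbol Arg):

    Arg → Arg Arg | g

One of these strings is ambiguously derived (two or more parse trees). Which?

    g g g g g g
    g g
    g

g g g g g g

g g g g g g: 42 trees
g g: 1 tree
g: 1 tree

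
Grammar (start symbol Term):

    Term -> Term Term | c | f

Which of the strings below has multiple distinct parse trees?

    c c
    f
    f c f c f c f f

c c: 1 tree
f: 1 tree
f c f c f c f f: 429 trees

f c f c f c f f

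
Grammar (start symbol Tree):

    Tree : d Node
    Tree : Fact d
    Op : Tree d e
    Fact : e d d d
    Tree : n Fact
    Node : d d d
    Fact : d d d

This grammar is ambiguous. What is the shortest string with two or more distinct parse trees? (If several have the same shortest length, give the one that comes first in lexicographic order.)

d d d d

length 4: d d d d has 2 parse trees

Two derivations of d d d d:
  Tree ⇒ d Node ⇒ d d d d
  Tree ⇒ Fact d ⇒ d d d d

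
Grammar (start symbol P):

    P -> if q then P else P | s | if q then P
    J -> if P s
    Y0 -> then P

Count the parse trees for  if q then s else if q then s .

1

Parse trees for if q then s else if q then s:
  [P if q then [P s] else [P if q then [P s]]]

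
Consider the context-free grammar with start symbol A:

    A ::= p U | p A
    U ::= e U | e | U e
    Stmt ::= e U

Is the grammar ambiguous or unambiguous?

Ambiguous

Witness: p e e

Derivation 1: A ⇒ p U ⇒ p e U ⇒ p e e
Derivation 2: A ⇒ p U ⇒ p U e ⇒ p e e

Two distinct leftmost derivations for the same string.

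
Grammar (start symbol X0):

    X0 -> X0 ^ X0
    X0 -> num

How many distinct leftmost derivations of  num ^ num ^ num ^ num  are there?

Parse trees for num ^ num ^ num ^ num:
  [X0 [X0 num] ^ [X0 [X0 num] ^ [X0 [X0 num] ^ [X0 num]]]]
  [X0 [X0 num] ^ [X0 [X0 [X0 num] ^ [X0 num]] ^ [X0 num]]]
  [X0 [X0 [X0 num] ^ [X0 num]] ^ [X0 [X0 num] ^ [X0 num]]]
  [X0 [X0 [X0 num] ^ [X0 [X0 num] ^ [X0 num]]] ^ [X0 num]]
  [X0 [X0 [X0 [X0 num] ^ [X0 num]] ^ [X0 num]] ^ [X0 num]]

5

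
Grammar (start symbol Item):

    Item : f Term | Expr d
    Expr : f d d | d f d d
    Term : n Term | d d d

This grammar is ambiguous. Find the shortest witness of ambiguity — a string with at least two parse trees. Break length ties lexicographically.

f d d d

length 4: f d d d has 2 parse trees

Two derivations of f d d d:
  Item ⇒ f Term ⇒ f d d d
  Item ⇒ Expr d ⇒ f d d d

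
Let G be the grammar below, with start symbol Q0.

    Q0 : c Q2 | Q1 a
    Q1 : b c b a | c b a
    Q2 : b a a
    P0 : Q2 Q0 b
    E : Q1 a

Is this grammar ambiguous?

Witness: c b a a

Derivation 1: Q0 ⇒ c Q2 ⇒ c b a a
Derivation 2: Q0 ⇒ Q1 a ⇒ c b a a

Two distinct leftmost derivations for the same string.

Ambiguous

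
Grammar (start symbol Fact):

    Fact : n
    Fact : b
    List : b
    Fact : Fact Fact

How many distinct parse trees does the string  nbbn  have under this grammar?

Parse trees for nbbn:
  [Fact [Fact n] [Fact [Fact b] [Fact [Fact b] [Fact n]]]]
  [Fact [Fact n] [Fact [Fact [Fact b] [Fact b]] [Fact n]]]
  [Fact [Fact [Fact n] [Fact b]] [Fact [Fact b] [Fact n]]]
  [Fact [Fact [Fact n] [Fact [Fact b] [Fact b]]] [Fact n]]
  [Fact [Fact [Fact [Fact n] [Fact b]] [Fact b]] [Fact n]]

5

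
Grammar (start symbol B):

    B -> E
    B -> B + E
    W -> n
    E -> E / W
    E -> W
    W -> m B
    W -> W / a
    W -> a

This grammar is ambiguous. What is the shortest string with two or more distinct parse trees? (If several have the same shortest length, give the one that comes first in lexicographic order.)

length 1: no string has ≥2 trees
length 2: no string has ≥2 trees
length 3: a / a has 2 parse trees

Two derivations of a / a:
  B ⇒ E ⇒ E / W ⇒ W / W ⇒ a / W ⇒ a / a
  B ⇒ E ⇒ W ⇒ W / a ⇒ a / a

a / a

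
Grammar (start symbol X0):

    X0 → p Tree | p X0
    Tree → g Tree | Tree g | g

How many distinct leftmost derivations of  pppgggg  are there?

Parse trees for pppgggg:
  [X0 p [X0 p [X0 p [Tree g [Tree g [Tree g [Tree g]]]]]]]
  [X0 p [X0 p [X0 p [Tree g [Tree g [Tree [Tree g] g]]]]]]
  [X0 p [X0 p [X0 p [Tree g [Tree [Tree g [Tree g]] g]]]]]
  [X0 p [X0 p [X0 p [Tree g [Tree [Tree [Tree g] g] g]]]]]
  [X0 p [X0 p [X0 p [Tree [Tree g [Tree g [Tree g]]] g]]]]
  [X0 p [X0 p [X0 p [Tree [Tree g [Tree [Tree g] g]] g]]]]
  [X0 p [X0 p [X0 p [Tree [Tree [Tree g [Tree g]] g] g]]]]
  [X0 p [X0 p [X0 p [Tree [Tree [Tree [Tree g] g] g] g]]]]

8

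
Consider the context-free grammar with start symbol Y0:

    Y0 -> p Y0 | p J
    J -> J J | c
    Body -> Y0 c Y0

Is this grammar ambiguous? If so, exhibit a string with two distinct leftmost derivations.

Witness: p c c c

Derivation 1: Y0 ⇒ p J ⇒ p J J ⇒ p J J J ⇒ p c J J ⇒ p c c J ⇒ p c c c
Derivation 2: Y0 ⇒ p J ⇒ p J J ⇒ p c J ⇒ p c J J ⇒ p c c J ⇒ p c c c

Two distinct leftmost derivations for the same string.

Ambiguous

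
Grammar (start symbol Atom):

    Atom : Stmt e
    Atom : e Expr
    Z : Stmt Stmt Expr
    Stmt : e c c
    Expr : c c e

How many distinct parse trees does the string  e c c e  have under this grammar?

Parse trees for e c c e:
  [Atom [Stmt e c c] e]
  [Atom e [Expr c c e]]

2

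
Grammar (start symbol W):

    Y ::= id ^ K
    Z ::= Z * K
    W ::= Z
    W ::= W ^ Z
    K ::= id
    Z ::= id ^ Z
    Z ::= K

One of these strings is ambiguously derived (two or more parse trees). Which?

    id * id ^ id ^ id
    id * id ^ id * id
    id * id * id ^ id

id * id ^ id ^ id: 2 trees
id * id ^ id * id: 1 tree
id * id * id ^ id: 1 tree

id * id ^ id ^ id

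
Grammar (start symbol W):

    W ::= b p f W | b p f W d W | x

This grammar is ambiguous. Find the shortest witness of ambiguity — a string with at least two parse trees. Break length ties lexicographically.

b p f b p f x d x

length 1: no string has ≥2 trees
length 4: no string has ≥2 trees
length 6: no string has ≥2 trees
length 7: no string has ≥2 trees
length 9: b p f b p f x d x has 2 parse trees

Two derivations of b p f b p f x d x:
  W ⇒ b p f W ⇒ b p f b p f W d W ⇒ b p f b p f x d W ⇒ b p f b p f x d x
  W ⇒ b p f W d W ⇒ b p f b p f W d W ⇒ b p f b p f x d W ⇒ b p f b p f x d x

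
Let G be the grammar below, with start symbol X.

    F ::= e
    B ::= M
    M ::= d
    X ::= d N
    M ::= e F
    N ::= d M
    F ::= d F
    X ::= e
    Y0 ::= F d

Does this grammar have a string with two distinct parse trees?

Unambiguous

(Y0, B are unreachable from X, so their rules don't affect L(X).) Restricted to the reachable nonterminals, every rule has the form A → t or A → t B, and no two rules for the same A share a first terminal. The grammar encodes a DFA — one run per string.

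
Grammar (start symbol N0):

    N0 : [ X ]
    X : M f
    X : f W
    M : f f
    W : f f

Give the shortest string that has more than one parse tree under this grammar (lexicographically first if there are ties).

[ f f f ]

length 5: [ f f f ] has 2 parse trees

Two derivations of [ f f f ]:
  N0 ⇒ [ X ] ⇒ [ M f ] ⇒ [ f f f ]
  N0 ⇒ [ X ] ⇒ [ f W ] ⇒ [ f f f ]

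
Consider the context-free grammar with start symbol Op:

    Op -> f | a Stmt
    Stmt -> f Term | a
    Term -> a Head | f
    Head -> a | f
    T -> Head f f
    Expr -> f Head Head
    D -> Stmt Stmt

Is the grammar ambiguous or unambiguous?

Only Op, Stmt, Term, Head are reachable from Op; ignoring the rest: Restricted to the reachable nonterminals, every rule has the form A → t or A → t B, and no two rules for the same A share a first terminal. The grammar encodes a DFA — one run per string.

Unambiguous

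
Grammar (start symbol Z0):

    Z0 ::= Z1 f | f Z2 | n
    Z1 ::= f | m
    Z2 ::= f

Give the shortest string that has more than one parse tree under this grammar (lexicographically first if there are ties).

f f

length 1: no string has ≥2 trees
length 2: f f has 2 parse trees

Two derivations of f f:
  Z0 ⇒ Z1 f ⇒ f f
  Z0 ⇒ f Z2 ⇒ f f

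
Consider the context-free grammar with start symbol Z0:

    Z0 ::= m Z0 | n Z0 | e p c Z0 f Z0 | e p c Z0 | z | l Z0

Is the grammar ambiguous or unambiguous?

Ambiguous

Witness: e p c e p c z f z

Derivation 1: Z0 ⇒ e p c Z0 f Z0 ⇒ e p c e p c Z0 f Z0 ⇒ e p c e p c z f Z0 ⇒ e p c e p c z f z
Derivation 2: Z0 ⇒ e p c Z0 ⇒ e p c e p c Z0 f Z0 ⇒ e p c e p c z f Z0 ⇒ e p c e p c z f z

Two distinct leftmost derivations for the same string.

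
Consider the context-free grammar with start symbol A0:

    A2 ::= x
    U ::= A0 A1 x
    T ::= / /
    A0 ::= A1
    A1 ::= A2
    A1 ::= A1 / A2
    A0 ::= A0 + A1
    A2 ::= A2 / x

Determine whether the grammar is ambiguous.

Witness: x / x

Derivation 1: A0 ⇒ A1 ⇒ A2 ⇒ A2 / x ⇒ x / x
Derivation 2: A0 ⇒ A1 ⇒ A1 / A2 ⇒ A2 / A2 ⇒ x / A2 ⇒ x / x

Two distinct leftmost derivations for the same string.

Ambiguous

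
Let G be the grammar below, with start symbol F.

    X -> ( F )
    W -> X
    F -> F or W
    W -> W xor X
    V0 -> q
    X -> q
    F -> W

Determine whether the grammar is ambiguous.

Only F, W, X are reachable from F; ignoring the rest: The grammar is stratified — F handles 'or' (left-recursive), W handles 'xor', X atoms. Each operator has a fixed associativity and precedence level, so every string has one parse.

Unambiguous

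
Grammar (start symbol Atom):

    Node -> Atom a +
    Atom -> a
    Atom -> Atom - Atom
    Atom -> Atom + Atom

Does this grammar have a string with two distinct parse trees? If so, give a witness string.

Ambiguous

Witness: a + a + a

Derivation 1: Atom ⇒ Atom + Atom ⇒ a + Atom ⇒ a + Atom + Atom ⇒ a + a + Atom ⇒ a + a + a
Derivation 2: Atom ⇒ Atom + Atom ⇒ Atom + Atom + Atom ⇒ a + Atom + Atom ⇒ a + a + Atom ⇒ a + a + a

Two distinct leftmost derivations for the same string.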